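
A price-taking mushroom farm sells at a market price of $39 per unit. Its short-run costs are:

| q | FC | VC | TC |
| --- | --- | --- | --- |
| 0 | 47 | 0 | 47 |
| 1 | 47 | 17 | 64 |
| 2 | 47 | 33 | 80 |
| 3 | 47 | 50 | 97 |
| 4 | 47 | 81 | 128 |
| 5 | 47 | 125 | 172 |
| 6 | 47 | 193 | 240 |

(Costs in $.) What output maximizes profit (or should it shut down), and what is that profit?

Compute π = P·q − TC at each output: q=0: -47; q=1: -25; q=2: -2; q=3: 20; q=4: 28; q=5: 23; q=6: -6.
Profit is maximized at q = 4. AVC there is 81/4 = $20.25 ≤ P, so producing beats shutting down (which would give -$47).

q = 4; profit = $28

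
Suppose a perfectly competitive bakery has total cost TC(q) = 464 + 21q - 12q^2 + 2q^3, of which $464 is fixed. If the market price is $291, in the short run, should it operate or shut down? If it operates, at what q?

Produce at q = 9

From TC, MC = TC'(q) = 21 - 24q + 6q^2 and AVC = VC/q = 21 - 12q + 2q^2.
AVC hits its minimum where MC = AVC, at q = 3, giving min AVC = 21 - 12·3 + 2·3^2 = $3.
Because $291 ≥ $3, revenue can cover variable cost; the firm operates.
Solving P = MC: -270 - 24q + 6q^2 = 0 ⇒ q = -5 or 9. On the upward-sloping branch, q* = 9.
Check: AVC at q = 9 is $75 ≤ P, so revenue covers variable cost.
Profit = P·q − TC = 291·9 − 1139 = $1480.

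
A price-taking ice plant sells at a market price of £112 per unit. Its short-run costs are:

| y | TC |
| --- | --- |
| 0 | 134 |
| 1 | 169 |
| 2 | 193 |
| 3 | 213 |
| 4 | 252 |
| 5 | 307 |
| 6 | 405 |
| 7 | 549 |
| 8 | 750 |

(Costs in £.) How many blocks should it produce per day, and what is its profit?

y = 6; profit = £267

Profit at each row (π = 112y − TC): y=0: -134; y=1: -57; y=2: 31; y=3: 123; y=4: 196; y=5: 253; y=6: 267; y=7: 235; y=8: 146.
Profit is maximized at y = 6. AVC there is 271/6 = £45.17 ≤ P, so producing beats shutting down (which would give -£134).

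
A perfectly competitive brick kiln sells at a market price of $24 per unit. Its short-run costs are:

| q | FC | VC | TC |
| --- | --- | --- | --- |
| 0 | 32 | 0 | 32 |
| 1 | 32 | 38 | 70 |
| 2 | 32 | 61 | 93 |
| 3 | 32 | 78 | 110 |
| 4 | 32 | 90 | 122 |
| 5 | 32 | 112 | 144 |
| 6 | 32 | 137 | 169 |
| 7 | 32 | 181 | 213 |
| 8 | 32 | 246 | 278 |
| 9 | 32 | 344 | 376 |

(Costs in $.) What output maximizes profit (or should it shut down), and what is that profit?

Tabulate TR − TC: q=0: -32; q=1: -46; q=2: -45; q=3: -38; q=4: -26; q=5: -24; q=6: -25; q=7: -45; q=8: -86; q=9: -160.
Profit is maximized at q = 5. AVC there is 112/5 = $22.40 ≤ P, so producing beats shutting down (which would give -$32).

q = 5; profit = -$24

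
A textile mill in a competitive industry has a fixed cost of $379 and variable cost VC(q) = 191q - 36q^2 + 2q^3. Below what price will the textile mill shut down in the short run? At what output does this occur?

The firm shuts down when price falls below the minimum of average variable cost. AVC = VC/q = 191 - 36q + 2q^2.
At the minimum of AVC, MC = AVC. MC = 191 - 72q + 6q^2; setting MC = AVC gives 4q^2 - 36q = 0, so q = 9. min AVC = 29.
So the shutdown price is $29.

$29 per unit, at q = 9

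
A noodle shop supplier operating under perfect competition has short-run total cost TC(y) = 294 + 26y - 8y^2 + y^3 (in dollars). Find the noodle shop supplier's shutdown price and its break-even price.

Shutdown price = $10; break-even price = $61

AVC = 26 - 8y + y^2; minimized at y = 4, giving min AVC = $10. That is the shutdown price.
ATC = 294/y + 26 - 8y + y^2. Setting dATC/dy = −294/y^2 − 8 + 2y = 0 gives y = 7 (since 2·7^3 − 8·7^2 = 294).
min ATC = 294/7 + 26 − 8·7 + 7^2 = $61. That is the break-even price.
For $10 ≤ P < $61 the firm produces at a loss; below $10 it shuts down.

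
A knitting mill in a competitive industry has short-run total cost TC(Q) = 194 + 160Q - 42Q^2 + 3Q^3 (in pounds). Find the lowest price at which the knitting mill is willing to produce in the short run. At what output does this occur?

£13 per unit, at Q = 7

Short-run supply begins at min AVC. From VC = 160Q - 42Q^2 + 3Q^3, AVC = 160 - 42Q + 3Q^2.
At the minimum of AVC, MC = AVC. MC = 160 - 84Q + 9Q^2; setting MC = AVC gives 6Q^2 - 42Q = 0, so Q = 7. min AVC = 13.
The firm shuts down for any P below £13.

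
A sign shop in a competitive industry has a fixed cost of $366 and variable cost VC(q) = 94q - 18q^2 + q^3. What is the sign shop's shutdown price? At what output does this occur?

The firm shuts down when price falls below the minimum of average variable cost. AVC = VC/q = 94 - 18q + q^2.
dAVC/dq = -18 + 2q = 0 gives q = 9. min AVC = 94 - 18·9 + 9^2 = 13.
The firm shuts down for any P below $13.

$13 per unit, at q = 9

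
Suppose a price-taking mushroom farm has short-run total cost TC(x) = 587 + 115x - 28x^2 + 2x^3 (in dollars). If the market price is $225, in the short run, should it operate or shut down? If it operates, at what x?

Variable cost is VC = 115x - 28x^2 + 2x^3, so AVC = VC/x = 115 - 28x + 2x^2 and MC = dTC/dx = 115 - 56x + 6x^2.
AVC hits its minimum where MC = AVC, at x = 7, giving min AVC = 115 - 28·7 + 2·7^2 = $17.
Since P = $225 ≥ min AVC = $17, price covers variable cost and the firm should produce.
Solving P = MC: -110 - 56x + 6x^2 = 0 ⇒ x = -5/3 or 11. On the upward-sloping branch, x* = 11.
Check: AVC at x = 11 is $49 ≤ P, so revenue covers variable cost.
Profit = P·x − TC = 225·11 − 1126 = $1349.

Produce at x = 11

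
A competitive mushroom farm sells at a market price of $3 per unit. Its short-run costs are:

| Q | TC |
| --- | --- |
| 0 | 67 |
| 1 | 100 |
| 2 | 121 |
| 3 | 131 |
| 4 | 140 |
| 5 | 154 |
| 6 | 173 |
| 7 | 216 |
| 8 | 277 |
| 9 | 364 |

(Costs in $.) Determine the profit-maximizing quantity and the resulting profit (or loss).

Q = 0 (shut down); profit = -$67

Tabulate TR − TC: Q=0: -67; Q=1: -97; Q=2: -115; Q=3: -122; Q=4: -128; Q=5: -139; Q=6: -155; Q=7: -195; Q=8: -253; Q=9: -337.
Profit is highest at Q = 0. Equivalently, the lowest AVC in the table is 87/5 ≈ $17.40 at Q = 5, and P = $3 falls below it — price never covers variable cost, so the firm shuts down and loses only its fixed cost.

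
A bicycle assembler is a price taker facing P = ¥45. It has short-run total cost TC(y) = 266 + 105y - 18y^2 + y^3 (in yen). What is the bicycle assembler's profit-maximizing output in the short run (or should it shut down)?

Variable cost is VC = 105y - 18y^2 + y^3, so AVC = VC/y = 105 - 18y + y^2 and MC = dTC/dy = 105 - 36y + 3y^2.
AVC hits its minimum where MC = AVC, at y = 9, giving min AVC = 105 - 18·9 + 9^2 = ¥24.
P = ¥45 exceeds min AVC = ¥24, so the firm stays open.
P = MC gives 60 - 36y + 3y^2 = 0, with roots 2 and 10. Take the larger (rising MC): y* = 10.
Check: AVC at y = 10 is ¥25 ≤ P, so revenue covers variable cost.
Profit = P·y − TC = 45·10 − 516 = -¥66, a loss, but smaller than the ¥266 fixed cost the firm would lose by shutting down.

Produce at y = 10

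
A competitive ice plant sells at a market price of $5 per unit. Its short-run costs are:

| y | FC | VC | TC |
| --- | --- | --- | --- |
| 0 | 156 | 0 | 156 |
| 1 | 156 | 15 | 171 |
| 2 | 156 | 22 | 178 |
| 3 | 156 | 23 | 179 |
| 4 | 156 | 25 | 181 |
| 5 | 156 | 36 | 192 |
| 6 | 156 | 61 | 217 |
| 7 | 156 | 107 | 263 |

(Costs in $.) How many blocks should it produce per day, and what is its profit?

y = 0 (shut down); profit = -$156

Profit at each row (π = 5y − TC): y=0: -156; y=1: -166; y=2: -168; y=3: -164; y=4: -161; y=5: -167; y=6: -187; y=7: -228.
Profit is highest at y = 0. Equivalently, the lowest AVC in the table is 25/4 ≈ $6.25 at y = 4, and P = $5 falls below it — price never covers variable cost, so the firm shuts down and loses only its fixed cost.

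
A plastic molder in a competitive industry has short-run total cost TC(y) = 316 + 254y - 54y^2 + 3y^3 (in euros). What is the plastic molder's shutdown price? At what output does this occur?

€11 per unit, at y = 9

The firm shuts down when price falls below the minimum of average variable cost. AVC = VC/y = 254 - 54y + 3y^2.
At the minimum of AVC, MC = AVC. MC = 254 - 108y + 9y^2; setting MC = AVC gives 6y^2 - 54y = 0, so y = 9. min AVC = 11.
So the shutdown price is €11.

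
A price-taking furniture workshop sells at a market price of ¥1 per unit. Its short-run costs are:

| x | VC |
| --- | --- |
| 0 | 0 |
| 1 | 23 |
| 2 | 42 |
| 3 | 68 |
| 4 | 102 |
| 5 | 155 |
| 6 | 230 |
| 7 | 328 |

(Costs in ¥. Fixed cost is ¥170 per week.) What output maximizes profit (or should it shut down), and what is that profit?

x = 0 (shut down); profit = -¥170

Tabulate TR − TC: x=0: -170; x=1: -192; x=2: -210; x=3: -235; x=4: -268; x=5: -320; x=6: -394; x=7: -491.
Profit is highest at x = 0. Equivalently, the lowest AVC in the table is 42/2 ≈ ¥21 at x = 2, and P = ¥1 falls below it — price never covers variable cost, so the firm shuts down and loses only its fixed cost.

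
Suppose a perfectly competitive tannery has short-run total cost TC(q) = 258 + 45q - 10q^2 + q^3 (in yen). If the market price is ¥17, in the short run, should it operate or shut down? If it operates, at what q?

From TC, MC = TC'(q) = 45 - 20q + 3q^2 and AVC = VC/q = 45 - 10q + q^2.
AVC hits its minimum where MC = AVC, at q = 5, giving min AVC = 45 - 10·5 + 5^2 = ¥20.
Since P = ¥17 < min AVC = ¥20, price fails to cover variable cost at any output.
Shutting down limits the loss to fixed cost, ¥258.

Shut down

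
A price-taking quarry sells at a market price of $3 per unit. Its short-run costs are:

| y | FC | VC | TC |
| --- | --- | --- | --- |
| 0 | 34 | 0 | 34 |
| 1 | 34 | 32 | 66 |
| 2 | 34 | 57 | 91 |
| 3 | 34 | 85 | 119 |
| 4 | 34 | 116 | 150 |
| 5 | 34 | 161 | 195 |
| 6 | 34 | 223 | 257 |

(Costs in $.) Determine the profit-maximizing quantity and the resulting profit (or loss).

Tabulate TR − TC: y=0: -34; y=1: -63; y=2: -85; y=3: -110; y=4: -138; y=5: -180; y=6: -239.
Profit is highest at y = 0. Equivalently, the lowest AVC in the table is 85/3 ≈ $28.33 at y = 3, and P = $3 falls below it — price never covers variable cost, so the firm shuts down and loses only its fixed cost.

y = 0 (shut down); profit = -$34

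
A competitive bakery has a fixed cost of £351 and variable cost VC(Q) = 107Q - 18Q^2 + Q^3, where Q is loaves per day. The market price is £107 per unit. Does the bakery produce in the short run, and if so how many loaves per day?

Variable cost is VC = 107Q - 18Q^2 + Q^3, so AVC = VC/Q = 107 - 18Q + Q^2 and MC = dTC/dQ = 107 - 36Q + 3Q^2.
The AVC parabola has its vertex at Q = 18/2 = 9, where AVC = 107 - 18·9 + 9^2 = £26.
Because £107 ≥ £26, revenue can cover variable cost; the firm operates.
Set P = MC: 107 = 107 - 36Q + 3Q^2 → -36Q + 3Q^2 = 0. The roots are Q = 0 and Q = 12; the profit-maximizing output is on the rising part of MC, so Q* = 12.
Check: AVC at Q = 12 is £35 ≤ P, so revenue covers variable cost.
Profit = P·Q − TC = 107·12 − 771 = £513.

Produce at Q = 12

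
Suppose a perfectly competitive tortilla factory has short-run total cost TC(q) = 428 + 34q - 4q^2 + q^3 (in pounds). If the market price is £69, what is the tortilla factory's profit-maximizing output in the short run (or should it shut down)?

Strip out fixed cost: VC = 34q - 4q^2 + q^3. Then AVC = 34 - 4q + q^2 and MC = 34 - 8q + 3q^2.
AVC is minimized where dAVC/dq = -4 + 2q = 0, at q = 2; min AVC = 34 - 4·2 + 2^2 = £30.
Since P = £69 ≥ min AVC = £30, price covers variable cost and the firm should produce.
Set P = MC: 69 = 34 - 8q + 3q^2 → -35 - 8q + 3q^2 = 0. The roots are q = -7/3 and q = 5; the profit-maximizing output is on the rising part of MC, so q* = 5.
Check: AVC at q = 5 is £39 ≤ P, so revenue covers variable cost.
Profit = P·q − TC = 69·5 − 623 = -£278, a loss, but smaller than the £428 fixed cost the firm would lose by shutting down.

Produce at q = 5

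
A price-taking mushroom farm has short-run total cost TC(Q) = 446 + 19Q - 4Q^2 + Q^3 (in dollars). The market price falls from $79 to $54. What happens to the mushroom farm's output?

Output falls from 6 to 5

AVC = 19 - 4Q + Q^2, minimized at Q = 2 where min AVC = $15. MC = 19 - 8Q + 3Q^2.
At P = $79 ≥ min AVC, set P = MC on the rising branch: Q = 6.
At P = $54 ≥ min AVC, set P = MC: Q = 5. The firm stays open but cuts output.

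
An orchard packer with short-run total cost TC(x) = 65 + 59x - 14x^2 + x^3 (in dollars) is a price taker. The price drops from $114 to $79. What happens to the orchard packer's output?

AVC = 59 - 14x + x^2, minimized at x = 7 where min AVC = $10. MC = 59 - 28x + 3x^2.
At P = $114 ≥ min AVC, set P = MC on the rising branch: x = 11.
At P = $79 ≥ min AVC, set P = MC: x = 10. The firm stays open but cuts output.

Output falls from 11 to 10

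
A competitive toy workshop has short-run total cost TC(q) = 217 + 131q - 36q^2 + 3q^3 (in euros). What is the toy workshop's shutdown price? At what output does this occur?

The firm shuts down when price falls below the minimum of average variable cost. AVC = VC/q = 131 - 36q + 3q^2.
At the minimum of AVC, MC = AVC. MC = 131 - 72q + 9q^2; setting MC = AVC gives 6q^2 - 36q = 0, so q = 6. min AVC = 23.
So the shutdown price is €23.

€23 per unit, at q = 6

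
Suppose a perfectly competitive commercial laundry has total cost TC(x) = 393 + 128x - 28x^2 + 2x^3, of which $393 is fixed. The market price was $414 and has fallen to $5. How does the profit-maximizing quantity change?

MC = 128 - 56x + 6x^2; the shutdown threshold is min AVC = $30 (at x = 7).
With P = $414 above the shutdown price, P = MC gives x = 13.
At P = $5 < min AVC = $30, price no longer covers variable cost at any output, so the firm shuts down: x = 0.

Output falls from 13 to 0 (the firm shuts down)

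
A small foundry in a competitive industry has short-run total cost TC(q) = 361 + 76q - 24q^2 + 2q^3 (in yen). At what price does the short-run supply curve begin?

¥4 per unit

The firm shuts down when price falls below the minimum of average variable cost. AVC = VC/q = 76 - 24q + 2q^2.
dAVC/dq = -24 + 4q = 0 gives q = 6. min AVC = 76 - 24·6 + 2·6^2 = 4.
For P < ¥4 the firm produces nothing.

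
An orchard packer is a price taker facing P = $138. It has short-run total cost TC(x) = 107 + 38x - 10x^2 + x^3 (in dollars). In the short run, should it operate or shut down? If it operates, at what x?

Produce at x = 10

Variable cost is VC = 38x - 10x^2 + x^3, so AVC = VC/x = 38 - 10x + x^2 and MC = dTC/dx = 38 - 20x + 3x^2.
The AVC parabola has its vertex at x = 10/2 = 5, where AVC = 38 - 10·5 + 5^2 = $13.
Because $138 ≥ $13, revenue can cover variable cost; the firm operates.
P = MC gives -100 - 20x + 3x^2 = 0, with roots -10/3 and 10. Take the larger (rising MC): x* = 10.
Check: AVC at x = 10 is $38 ≤ P, so revenue covers variable cost.
Profit = P·x − TC = 138·10 − 487 = $893.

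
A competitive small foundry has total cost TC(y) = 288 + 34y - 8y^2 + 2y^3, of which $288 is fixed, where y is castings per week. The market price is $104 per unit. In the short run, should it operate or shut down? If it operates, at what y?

Produce at y = 5

From TC, MC = TC'(y) = 34 - 16y + 6y^2 and AVC = VC/y = 34 - 8y + 2y^2.
The AVC parabola has its vertex at y = 8/4 = 2, where AVC = 34 - 8·2 + 2·2^2 = $26.
P = $104 exceeds min AVC = $26, so the firm stays open.
Solving P = MC: -70 - 16y + 6y^2 = 0 ⇒ y = -7/3 or 5. On the upward-sloping branch, y* = 5.
Check: AVC at y = 5 is $44 ≤ P, so revenue covers variable cost.
Profit = P·y − TC = 104·5 − 508 = $12.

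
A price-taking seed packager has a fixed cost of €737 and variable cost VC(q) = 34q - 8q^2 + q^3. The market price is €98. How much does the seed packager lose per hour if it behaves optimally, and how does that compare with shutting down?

AVC = 34 - 8q + q^2 has its minimum €18 at q = 4; price €98 clears that bar, so the firm operates.
With MC = 34 - 16q + 3q^2, P = MC on the upward-sloping part at q* = 8.
TR = 98·8 = 784. TC = 737 + 272 = 1009. Profit = 784 − 1009 = -€225.
Shutting down would mean losing the fixed cost of €737, so operating at a loss of €225 is better by €512.

Profit = -€225 at q = 8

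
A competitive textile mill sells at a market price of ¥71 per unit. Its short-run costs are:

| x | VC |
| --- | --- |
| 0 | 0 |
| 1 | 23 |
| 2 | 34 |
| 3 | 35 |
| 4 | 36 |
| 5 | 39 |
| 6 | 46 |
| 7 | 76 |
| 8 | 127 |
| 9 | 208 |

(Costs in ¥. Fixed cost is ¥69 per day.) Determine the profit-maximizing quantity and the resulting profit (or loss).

Profit at each row (π = 71x − TC): x=0: -69; x=1: -21; x=2: 39; x=3: 109; x=4: 179; x=5: 247; x=6: 311; x=7: 352; x=8: 372; x=9: 362.
Profit is maximized at x = 8. AVC there is 127/8 = ¥15.88 ≤ P, so producing beats shutting down (which would give -¥69).

x = 8; profit = ¥372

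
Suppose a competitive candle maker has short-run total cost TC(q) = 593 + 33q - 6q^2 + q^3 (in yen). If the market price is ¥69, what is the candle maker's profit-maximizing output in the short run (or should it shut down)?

Produce at q = 6

Strip out fixed cost: VC = 33q - 6q^2 + q^3. Then AVC = 33 - 6q + q^2 and MC = 33 - 12q + 3q^2.
AVC is minimized where dAVC/dq = -6 + 2q = 0, at q = 3; min AVC = 33 - 6·3 + 3^2 = ¥24.
Since P = ¥69 ≥ min AVC = ¥24, price covers variable cost and the firm should produce.
Solving P = MC: -36 - 12q + 3q^2 = 0 ⇒ q = -2 or 6. On the upward-sloping branch, q* = 6.
Check: AVC at q = 6 is ¥33 ≤ P, so revenue covers variable cost.
Profit = P·q − TC = 69·6 − 791 = -¥377, a loss, but smaller than the ¥593 fixed cost the firm would lose by shutting down.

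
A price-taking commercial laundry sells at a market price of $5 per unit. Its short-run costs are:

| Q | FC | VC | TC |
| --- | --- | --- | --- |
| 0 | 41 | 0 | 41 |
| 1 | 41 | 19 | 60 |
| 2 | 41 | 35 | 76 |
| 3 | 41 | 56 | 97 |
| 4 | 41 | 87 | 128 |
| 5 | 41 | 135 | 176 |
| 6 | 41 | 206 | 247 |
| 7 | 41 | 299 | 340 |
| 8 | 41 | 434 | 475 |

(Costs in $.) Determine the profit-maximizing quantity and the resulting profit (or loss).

Q = 0 (shut down); profit = -$41

Profit at each row (π = 5Q − TC): Q=0: -41; Q=1: -55; Q=2: -66; Q=3: -82; Q=4: -108; Q=5: -151; Q=6: -217; Q=7: -305; Q=8: -435.
Profit is highest at Q = 0. Equivalently, the lowest AVC in the table is 35/2 ≈ $17.50 at Q = 2, and P = $5 falls below it — price never covers variable cost, so the firm shuts down and loses only its fixed cost.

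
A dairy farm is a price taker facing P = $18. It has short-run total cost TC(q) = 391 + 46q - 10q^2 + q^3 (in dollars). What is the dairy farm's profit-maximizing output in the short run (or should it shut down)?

Shut down

Strip out fixed cost: VC = 46q - 10q^2 + q^3. Then AVC = 46 - 10q + q^2 and MC = 46 - 20q + 3q^2.
The AVC parabola has its vertex at q = 10/2 = 5, where AVC = 46 - 10·5 + 5^2 = $21.
Since P = $18 < min AVC = $21, price fails to cover variable cost at any output.
The firm minimizes its loss by shutting down and losing only its fixed cost of $391.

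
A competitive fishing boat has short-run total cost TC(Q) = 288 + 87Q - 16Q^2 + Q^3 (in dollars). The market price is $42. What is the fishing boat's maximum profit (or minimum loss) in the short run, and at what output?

AVC = 87 - 16Q + Q^2 has its minimum $23 at Q = 8; price $42 clears that bar, so the firm operates.
With MC = 87 - 32Q + 3Q^2, P = MC on the upward-sloping part at Q* = 9.
TR = 42·9 = 378. TC = 288 + 216 = 504. Profit = 378 − 504 = -$126.
By producing, the firm covers all variable cost plus $162 of fixed cost; shutting down would lose the full $288.

Profit = -$126 at Q = 9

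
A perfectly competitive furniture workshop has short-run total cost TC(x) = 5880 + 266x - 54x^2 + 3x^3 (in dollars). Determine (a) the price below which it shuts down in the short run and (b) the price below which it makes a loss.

Shutdown price = $23; break-even price = $518

AVC = 266 - 54x + 3x^2; minimized at x = 9, giving min AVC = $23. That is the shutdown price.
ATC = 5880/x + 266 - 54x + 3x^2. Setting dATC/dx = −5880/x^2 − 54 + 6x = 0 gives x = 14 (since 6·14^3 − 54·14^2 = 5880).
min ATC = 5880/14 + 266 − 54·14 + 3·14^2 = $518. That is the break-even price.
Between these two prices the firm operates at a loss; above $518 it earns a profit.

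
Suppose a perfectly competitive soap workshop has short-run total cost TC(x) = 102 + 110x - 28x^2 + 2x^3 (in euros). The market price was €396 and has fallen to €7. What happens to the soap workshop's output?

MC = 110 - 56x + 6x^2; the shutdown threshold is min AVC = €12 (at x = 7).
At P = €396 ≥ min AVC, set P = MC on the rising branch: x = 13.
At P = €7 < min AVC = €12, price no longer covers variable cost at any output, so the firm shuts down: x = 0.

Output falls from 13 to 0 (the firm shuts down)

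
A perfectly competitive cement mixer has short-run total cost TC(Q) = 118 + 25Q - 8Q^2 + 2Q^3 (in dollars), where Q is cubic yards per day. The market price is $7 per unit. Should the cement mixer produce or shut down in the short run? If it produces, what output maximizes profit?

From TC, MC = TC'(Q) = 25 - 16Q + 6Q^2 and AVC = VC/Q = 25 - 8Q + 2Q^2.
AVC is minimized where dAVC/dQ = -8 + 4Q = 0, at Q = 2; min AVC = 25 - 8·2 + 2·2^2 = $17.
Since P = $7 < min AVC = $17, price fails to cover variable cost at any output.
Shutting down limits the loss to fixed cost, $118.

Shut down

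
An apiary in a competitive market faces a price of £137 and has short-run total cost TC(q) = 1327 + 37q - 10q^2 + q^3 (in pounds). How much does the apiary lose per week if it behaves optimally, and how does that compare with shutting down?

AVC = 37 - 10q + q^2; min AVC = £12 at q = 5. Since P = £137 ≥ min AVC, the firm produces.
With MC = 37 - 20q + 3q^2, P = MC on the upward-sloping part at q* = 10.
TR = 137·10 = 1370. TC = 1327 + 370 = 1697. Profit = 1370 − 1697 = -£327.
Shutting down would mean losing the fixed cost of £1327, so operating at a loss of £327 is better by £1000.

Profit = -£327 at q = 10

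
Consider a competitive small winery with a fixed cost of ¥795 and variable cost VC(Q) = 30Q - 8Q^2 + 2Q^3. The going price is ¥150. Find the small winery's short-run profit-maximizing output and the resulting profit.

AVC = 30 - 8Q + 2Q^2 has its minimum ¥22 at Q = 2; price ¥150 clears that bar, so the firm operates.
With MC = 30 - 16Q + 6Q^2, P = MC on the upward-sloping part at Q* = 6.
TR = 150·6 = 900. TC = 795 + 324 = 1119. Profit = 900 − 1119 = -¥219.
By producing, the firm covers all variable cost plus ¥576 of fixed cost; shutting down would lose the full ¥795.

Profit = -¥219 at Q = 6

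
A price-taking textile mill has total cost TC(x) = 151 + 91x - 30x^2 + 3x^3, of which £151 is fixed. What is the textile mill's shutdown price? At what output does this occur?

£16 per unit, at x = 5

The firm shuts down when price falls below the minimum of average variable cost. AVC = VC/x = 91 - 30x + 3x^2.
dAVC/dx = -30 + 6x = 0 gives x = 5. min AVC = 91 - 30·5 + 3·5^2 = 16.
For P < £16 the firm produces nothing.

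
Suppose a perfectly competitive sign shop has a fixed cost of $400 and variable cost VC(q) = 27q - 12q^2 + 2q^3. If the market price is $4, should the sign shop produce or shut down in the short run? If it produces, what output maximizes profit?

Shut down

From TC, MC = TC'(q) = 27 - 24q + 6q^2 and AVC = VC/q = 27 - 12q + 2q^2.
The AVC parabola has its vertex at q = 12/4 = 3, where AVC = 27 - 12·3 + 2·3^2 = $9.
With P < min AVC ($4 < $9), every unit sold adds to the loss.
Best response: produce nothing and absorb the $400 fixed cost.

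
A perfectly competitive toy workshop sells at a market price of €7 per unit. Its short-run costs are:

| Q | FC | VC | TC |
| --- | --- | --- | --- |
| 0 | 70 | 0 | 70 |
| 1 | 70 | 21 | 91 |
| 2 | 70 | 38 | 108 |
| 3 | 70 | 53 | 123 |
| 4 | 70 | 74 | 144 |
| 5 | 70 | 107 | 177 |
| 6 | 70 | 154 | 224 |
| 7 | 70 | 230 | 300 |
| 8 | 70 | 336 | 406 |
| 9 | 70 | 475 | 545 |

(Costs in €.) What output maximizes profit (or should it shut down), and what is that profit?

Q = 0 (shut down); profit = -€70

Tabulate TR − TC: Q=0: -70; Q=1: -84; Q=2: -94; Q=3: -102; Q=4: -116; Q=5: -142; Q=6: -182; Q=7: -251; Q=8: -350; Q=9: -482.
Profit is highest at Q = 0. Equivalently, the lowest AVC in the table is 53/3 ≈ €17.67 at Q = 3, and P = €7 falls below it — price never covers variable cost, so the firm shuts down and loses only its fixed cost.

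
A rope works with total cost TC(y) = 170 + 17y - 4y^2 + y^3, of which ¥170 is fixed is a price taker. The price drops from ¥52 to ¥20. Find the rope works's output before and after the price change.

Output falls from 5 to 3

MC = 17 - 8y + 3y^2; the shutdown threshold is min AVC = ¥13 (at y = 2).
With P = ¥52 above the shutdown price, P = MC gives y = 5.
At P = ¥20 ≥ min AVC, set P = MC: y = 3. The firm stays open but cuts output.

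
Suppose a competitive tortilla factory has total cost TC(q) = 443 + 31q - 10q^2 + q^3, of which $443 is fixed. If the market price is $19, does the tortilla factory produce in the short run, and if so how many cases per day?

Produce at q = 6

Variable cost is VC = 31q - 10q^2 + q^3, so AVC = VC/q = 31 - 10q + q^2 and MC = dTC/dq = 31 - 20q + 3q^2.
AVC is minimized where dAVC/dq = -10 + 2q = 0, at q = 5; min AVC = 31 - 10·5 + 5^2 = $6.
Because $19 ≥ $6, revenue can cover variable cost; the firm operates.
Set P = MC: 19 = 31 - 20q + 3q^2 → 12 - 20q + 3q^2 = 0. The roots are q = 2/3 and q = 6; the profit-maximizing output is on the rising part of MC, so q* = 6.
Check: AVC at q = 6 is $7 ≤ P, so revenue covers variable cost.
Profit = P·q − TC = 19·6 − 485 = -$371, a loss, but smaller than the $443 fixed cost the firm would lose by shutting down.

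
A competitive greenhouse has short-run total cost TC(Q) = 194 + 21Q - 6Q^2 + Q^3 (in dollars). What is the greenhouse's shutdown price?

Short-run supply begins at min AVC. From VC = 21Q - 6Q^2 + Q^3, AVC = 21 - 6Q + Q^2.
At the minimum of AVC, MC = AVC. MC = 21 - 12Q + 3Q^2; setting MC = AVC gives 2Q^2 - 6Q = 0, so Q = 3. min AVC = 12.
So the shutdown price is $12.

$12 per unit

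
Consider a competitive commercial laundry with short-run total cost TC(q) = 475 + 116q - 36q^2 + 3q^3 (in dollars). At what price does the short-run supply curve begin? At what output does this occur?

$8 per unit, at q = 6

The firm shuts down when price falls below the minimum of average variable cost. AVC = VC/q = 116 - 36q + 3q^2.
At the minimum of AVC, MC = AVC. MC = 116 - 72q + 9q^2; setting MC = AVC gives 6q^2 - 36q = 0, so q = 6. min AVC = 8.
So the shutdown price is $8.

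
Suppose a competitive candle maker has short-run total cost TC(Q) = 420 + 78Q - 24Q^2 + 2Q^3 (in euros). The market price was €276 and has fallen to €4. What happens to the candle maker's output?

Output falls from 11 to 0 (the firm shuts down)

MC = 78 - 48Q + 6Q^2; the shutdown threshold is min AVC = €6 (at Q = 6).
With P = €276 above the shutdown price, P = MC gives Q = 11.
At P = €4 < min AVC = €6, price no longer covers variable cost at any output, so the firm shuts down: Q = 0.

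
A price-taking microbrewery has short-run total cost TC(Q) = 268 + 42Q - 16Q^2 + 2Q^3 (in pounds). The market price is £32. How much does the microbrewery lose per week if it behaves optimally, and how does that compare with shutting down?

Profit = -£168 at Q = 5

AVC = 42 - 16Q + 2Q^2; min AVC = £10 at Q = 4. Since P = £32 ≥ min AVC, the firm produces.
MC = 42 - 32Q + 6Q^2. Setting P = MC and taking the root on the rising branch gives Q* = 5.
TR = 32·5 = 160. TC = 268 + 60 = 328. Profit = 160 − 328 = -£168.
By producing, the firm covers all variable cost plus £100 of fixed cost; shutting down would lose the full £268.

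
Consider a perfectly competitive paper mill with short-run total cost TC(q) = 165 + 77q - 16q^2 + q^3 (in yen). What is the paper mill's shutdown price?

¥13 per unit

Short-run supply begins at min AVC. From VC = 77q - 16q^2 + q^3, AVC = 77 - 16q + q^2.
At the minimum of AVC, MC = AVC. MC = 77 - 32q + 3q^2; setting MC = AVC gives 2q^2 - 16q = 0, so q = 8. min AVC = 13.
For P < ¥13 the firm produces nothing.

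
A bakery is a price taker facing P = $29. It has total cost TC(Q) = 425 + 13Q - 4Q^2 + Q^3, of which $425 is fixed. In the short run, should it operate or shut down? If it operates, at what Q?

Produce at Q = 4

Variable cost is VC = 13Q - 4Q^2 + Q^3, so AVC = VC/Q = 13 - 4Q + Q^2 and MC = dTC/dQ = 13 - 8Q + 3Q^2.
AVC is minimized where dAVC/dQ = -4 + 2Q = 0, at Q = 2; min AVC = 13 - 4·2 + 2^2 = $9.
Because $29 ≥ $9, revenue can cover variable cost; the firm operates.
P = MC gives -16 - 8Q + 3Q^2 = 0, with roots -4/3 and 4. Take the larger (rising MC): Q* = 4.
Check: AVC at Q = 4 is $13 ≤ P, so revenue covers variable cost.
Profit = P·Q − TC = 29·4 − 477 = -$361, a loss, but smaller than the $425 fixed cost the firm would lose by shutting down.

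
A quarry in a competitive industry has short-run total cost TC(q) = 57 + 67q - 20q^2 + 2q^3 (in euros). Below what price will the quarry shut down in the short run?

Short-run supply begins at min AVC. From VC = 67q - 20q^2 + 2q^3, AVC = 67 - 20q + 2q^2.
At the minimum of AVC, MC = AVC. MC = 67 - 40q + 6q^2; setting MC = AVC gives 4q^2 - 20q = 0, so q = 5. min AVC = 17.
The firm shuts down for any P below €17.

€17 per unit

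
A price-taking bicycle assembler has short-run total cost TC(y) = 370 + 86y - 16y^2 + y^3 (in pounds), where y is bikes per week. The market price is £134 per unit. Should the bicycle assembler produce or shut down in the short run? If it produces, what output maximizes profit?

Produce at y = 12

Strip out fixed cost: VC = 86y - 16y^2 + y^3. Then AVC = 86 - 16y + y^2 and MC = 86 - 32y + 3y^2.
AVC hits its minimum where MC = AVC, at y = 8, giving min AVC = 86 - 16·8 + 8^2 = £22.
Since P = £134 ≥ min AVC = £22, price covers variable cost and the firm should produce.
P = MC gives -48 - 32y + 3y^2 = 0, with roots -4/3 and 12. Take the larger (rising MC): y* = 12.
Check: AVC at y = 12 is £38 ≤ P, so revenue covers variable cost.
Profit = P·y − TC = 134·12 − 826 = £782.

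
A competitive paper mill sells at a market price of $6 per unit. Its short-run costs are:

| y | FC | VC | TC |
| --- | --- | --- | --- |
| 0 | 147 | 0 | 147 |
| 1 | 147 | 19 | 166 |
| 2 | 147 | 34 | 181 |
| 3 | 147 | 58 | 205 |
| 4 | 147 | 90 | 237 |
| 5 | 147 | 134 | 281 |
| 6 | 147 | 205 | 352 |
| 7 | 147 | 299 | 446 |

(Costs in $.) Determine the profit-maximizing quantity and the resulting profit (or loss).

Compute π = P·y − TC at each output: y=0: -147; y=1: -160; y=2: -169; y=3: -187; y=4: -213; y=5: -251; y=6: -316; y=7: -404.
Profit is highest at y = 0. Equivalently, the lowest AVC in the table is 34/2 ≈ $17 at y = 2, and P = $6 falls below it — price never covers variable cost, so the firm shuts down and loses only its fixed cost.

y = 0 (shut down); profit = -$147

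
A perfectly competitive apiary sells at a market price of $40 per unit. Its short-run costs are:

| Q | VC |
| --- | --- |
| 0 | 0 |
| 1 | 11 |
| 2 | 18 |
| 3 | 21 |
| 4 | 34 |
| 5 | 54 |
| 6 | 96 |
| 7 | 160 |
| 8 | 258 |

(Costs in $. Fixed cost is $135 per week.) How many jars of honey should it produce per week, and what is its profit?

Q = 5; profit = $11

Compute π = P·Q − TC at each output: Q=0: -135; Q=1: -106; Q=2: -73; Q=3: -36; Q=4: -9; Q=5: 11; Q=6: 9; Q=7: -15; Q=8: -73.
Profit is maximized at Q = 5. AVC there is 54/5 = $10.80 ≤ P, so producing beats shutting down (which would give -$135).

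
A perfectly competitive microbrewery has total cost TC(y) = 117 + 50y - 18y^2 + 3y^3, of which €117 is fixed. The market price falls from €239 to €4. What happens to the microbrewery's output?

Output falls from 7 to 0 (the firm shuts down)

AVC = 50 - 18y + 3y^2, minimized at y = 3 where min AVC = €23. MC = 50 - 36y + 9y^2.
At P = €239 ≥ min AVC, set P = MC on the rising branch: y = 7.
At P = €4 < min AVC = €23, price no longer covers variable cost at any output, so the firm shuts down: y = 0.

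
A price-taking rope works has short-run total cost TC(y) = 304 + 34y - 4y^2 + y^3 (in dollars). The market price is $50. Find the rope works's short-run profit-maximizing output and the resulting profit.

Profit = -$240 at y = 4

AVC = 34 - 4y + y^2 has its minimum $30 at y = 2; price $50 clears that bar, so the firm operates.
MC = 34 - 8y + 3y^2. Setting P = MC and taking the root on the rising branch gives y* = 4.
TR = 50·4 = 200. TC = 304 + 136 = 440. Profit = 200 − 440 = -$240.
Shutting down would mean losing the fixed cost of $304, so operating at a loss of $240 is better by $64.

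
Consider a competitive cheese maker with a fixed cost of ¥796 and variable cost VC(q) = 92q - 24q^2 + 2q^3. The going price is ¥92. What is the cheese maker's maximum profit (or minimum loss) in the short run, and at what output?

Profit = -¥284 at q = 8

AVC = 92 - 24q + 2q^2 has its minimum ¥20 at q = 6; price ¥92 clears that bar, so the firm operates.
MC = 92 - 48q + 6q^2. Setting P = MC and taking the root on the rising branch gives q* = 8.
TR = 92·8 = 736. TC = 796 + 224 = 1020. Profit = 736 − 1020 = -¥284.
Shutting down would mean losing the fixed cost of ¥796, so operating at a loss of ¥284 is better by ¥512.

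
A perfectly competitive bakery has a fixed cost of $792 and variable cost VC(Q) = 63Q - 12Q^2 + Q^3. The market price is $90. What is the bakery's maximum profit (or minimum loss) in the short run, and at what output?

AVC = 63 - 12Q + Q^2 has its minimum $27 at Q = 6; price $90 clears that bar, so the firm operates.
MC = 63 - 24Q + 3Q^2. Setting P = MC and taking the root on the rising branch gives Q* = 9.
TR = 90·9 = 810. TC = 792 + 324 = 1116. Profit = 810 − 1116 = -$306.
By producing, the firm covers all variable cost plus $486 of fixed cost; shutting down would lose the full $792.

Profit = -$306 at Q = 9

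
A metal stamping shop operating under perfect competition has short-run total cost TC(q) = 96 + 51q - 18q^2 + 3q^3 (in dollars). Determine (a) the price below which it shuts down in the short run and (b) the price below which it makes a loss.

AVC = 51 - 18q + 3q^2; minimized at q = 3, giving min AVC = $24. That is the shutdown price.
ATC = 96/q + 51 - 18q + 3q^2. Setting dATC/dq = −96/q^2 − 18 + 6q = 0 gives q = 4 (since 6·4^3 − 18·4^2 = 96).
min ATC = 96/4 + 51 − 18·4 + 3·4^2 = $51. That is the break-even price.
For $24 ≤ P < $51 the firm produces at a loss; below $24 it shuts down.

Shutdown price = $24; break-even price = $51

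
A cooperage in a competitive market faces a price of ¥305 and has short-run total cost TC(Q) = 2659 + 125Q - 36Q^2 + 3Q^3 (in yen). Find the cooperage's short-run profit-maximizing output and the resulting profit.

AVC = 125 - 36Q + 3Q^2 has its minimum ¥17 at Q = 6; price ¥305 clears that bar, so the firm operates.
With MC = 125 - 72Q + 9Q^2, P = MC on the upward-sloping part at Q* = 10.
TR = 305·10 = 3050. TC = 2659 + 650 = 3309. Profit = 3050 − 3309 = -¥259.
Shutting down would mean losing the fixed cost of ¥2659, so operating at a loss of ¥259 is better by ¥2400.

Profit = -¥259 at Q = 10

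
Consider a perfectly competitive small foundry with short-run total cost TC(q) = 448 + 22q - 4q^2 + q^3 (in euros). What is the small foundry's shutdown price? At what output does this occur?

Short-run supply begins at min AVC. From VC = 22q - 4q^2 + q^3, AVC = 22 - 4q + q^2.
At the minimum of AVC, MC = AVC. MC = 22 - 8q + 3q^2; setting MC = AVC gives 2q^2 - 4q = 0, so q = 2. min AVC = 18.
The firm shuts down for any P below €18.

€18 per unit, at q = 2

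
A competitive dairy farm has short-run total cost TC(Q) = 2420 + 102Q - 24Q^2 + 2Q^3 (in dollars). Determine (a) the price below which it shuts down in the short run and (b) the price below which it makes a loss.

Shutdown price = $30; break-even price = $300

Shutdown price = min AVC. AVC = 102 - 24Q + 2Q^2, with vertex at Q = 6 and minimum $30.
ATC = 2420/Q + 102 - 24Q + 2Q^2. Setting dATC/dQ = −2420/Q^2 − 24 + 4Q = 0 gives Q = 11 (since 4·11^3 − 24·11^2 = 2420).
min ATC = 2420/11 + 102 − 24·11 + 2·11^2 = $300. That is the break-even price.
Between these two prices the firm operates at a loss; above $300 it earns a profit.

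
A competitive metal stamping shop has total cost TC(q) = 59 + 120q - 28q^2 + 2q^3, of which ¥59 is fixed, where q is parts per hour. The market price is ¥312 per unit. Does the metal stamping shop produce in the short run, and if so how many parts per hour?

Produce at q = 12

Strip out fixed cost: VC = 120q - 28q^2 + 2q^3. Then AVC = 120 - 28q + 2q^2 and MC = 120 - 56q + 6q^2.
AVC is minimized where dAVC/dq = -28 + 4q = 0, at q = 7; min AVC = 120 - 28·7 + 2·7^2 = ¥22.
Since P = ¥312 ≥ min AVC = ¥22, price covers variable cost and the firm should produce.
Solving P = MC: -192 - 56q + 6q^2 = 0 ⇒ q = -8/3 or 12. On the upward-sloping branch, q* = 12.
Check: AVC at q = 12 is ¥72 ≤ P, so revenue covers variable cost.
Profit = P·q − TC = 312·12 − 923 = ¥2821.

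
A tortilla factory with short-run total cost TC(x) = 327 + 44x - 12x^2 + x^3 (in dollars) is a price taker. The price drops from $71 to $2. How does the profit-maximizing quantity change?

MC = 44 - 24x + 3x^2; the shutdown threshold is min AVC = $8 (at x = 6).
With P = $71 above the shutdown price, P = MC gives x = 9.
At P = $2 < min AVC = $8, price no longer covers variable cost at any output, so the firm shuts down: x = 0.

Output falls from 9 to 0 (the firm shuts down)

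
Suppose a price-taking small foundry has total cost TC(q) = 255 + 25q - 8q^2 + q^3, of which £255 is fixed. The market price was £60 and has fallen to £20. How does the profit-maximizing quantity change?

MC = 25 - 16q + 3q^2; the shutdown threshold is min AVC = £9 (at q = 4).
At P = £60 ≥ min AVC, set P = MC on the rising branch: q = 7.
At P = £20 ≥ min AVC, set P = MC: q = 5. The firm stays open but cuts output.

Output falls from 7 to 5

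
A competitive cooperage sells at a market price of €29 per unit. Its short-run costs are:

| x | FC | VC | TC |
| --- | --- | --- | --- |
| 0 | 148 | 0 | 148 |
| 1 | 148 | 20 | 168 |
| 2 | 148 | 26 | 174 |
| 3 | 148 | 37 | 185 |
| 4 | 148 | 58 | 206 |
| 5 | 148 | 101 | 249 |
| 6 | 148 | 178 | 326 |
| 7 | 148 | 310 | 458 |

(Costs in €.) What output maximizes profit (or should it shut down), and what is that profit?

x = 4; profit = -€90

Tabulate TR − TC: x=0: -148; x=1: -139; x=2: -116; x=3: -98; x=4: -90; x=5: -104; x=6: -152; x=7: -255.
Profit is maximized at x = 4. AVC there is 58/4 = €14.50 ≤ P, so producing beats shutting down (which would give -€148).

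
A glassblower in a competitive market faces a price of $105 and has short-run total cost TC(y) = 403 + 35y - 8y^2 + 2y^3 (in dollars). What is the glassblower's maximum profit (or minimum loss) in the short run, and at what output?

AVC = 35 - 8y + 2y^2; min AVC = $27 at y = 2. Since P = $105 ≥ min AVC, the firm produces.
With MC = 35 - 16y + 6y^2, P = MC on the upward-sloping part at y* = 5.
TR = 105·5 = 525. TC = 403 + 225 = 628. Profit = 525 − 628 = -$103.
By producing, the firm covers all variable cost plus $300 of fixed cost; shutting down would lose the full $403.

Profit = -$103 at y = 5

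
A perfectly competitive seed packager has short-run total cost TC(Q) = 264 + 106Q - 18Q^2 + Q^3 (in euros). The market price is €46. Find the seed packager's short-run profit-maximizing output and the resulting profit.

AVC = 106 - 18Q + Q^2 has its minimum €25 at Q = 9; price €46 clears that bar, so the firm operates.
MC = 106 - 36Q + 3Q^2. Setting P = MC and taking the root on the rising branch gives Q* = 10.
TR = 46·10 = 460. TC = 264 + 260 = 524. Profit = 460 − 524 = -€64.
By producing, the firm covers all variable cost plus €200 of fixed cost; shutting down would lose the full €264.

Profit = -€64 at Q = 10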